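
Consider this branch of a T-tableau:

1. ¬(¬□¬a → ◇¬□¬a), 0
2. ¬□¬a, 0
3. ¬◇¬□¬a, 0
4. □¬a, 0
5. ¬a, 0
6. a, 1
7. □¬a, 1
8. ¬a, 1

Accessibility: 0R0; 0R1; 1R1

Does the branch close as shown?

Yes, closed

Both a and ¬a appear at 1.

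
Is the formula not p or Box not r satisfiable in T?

Yes, satisfiable

1. not p or Box not r, 0
2. Box not r, 0
3. not r, 0
Accessibility: 0R0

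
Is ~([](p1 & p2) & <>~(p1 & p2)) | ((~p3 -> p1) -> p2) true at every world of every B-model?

Tableau for the negation ~(~([](p1 & p2) & <>~(p1 & p2)) | ((~p3 -> p1) -> p2)):
1. ~(~([](p1 & p2) & <>~(p1 & p2)) | ((~p3 -> p1) -> p2)), 0
2. [](p1 & p2) & <>~(p1 & p2), 0
3. ~((~p3 -> p1) -> p2), 0
4. [](p1 & p2), 0
5. <>~(p1 & p2), 0
6. ~p3 -> p1, 0
7. ~p2, 0
8. p1 & p2, 0
9. p1, 0
10. p2, 0
Accessibility: 0R0
Branch closes: p2 and ~p2 both at 0.
All branches of the negation close; one closing branch shown above.

Valid in B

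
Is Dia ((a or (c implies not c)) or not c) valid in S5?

Not valid

Tableau for the negation not Dia ((a or (c implies not c)) or not c):
1. not Dia ((a or (c implies not c)) or not c), u
2. not ((a or (c implies not c)) or not c), u   [neg-Dia-rule on 1 via uRu]
3. not (a or (c implies not c)), u   [neg-or-rule on 2]
4. c, u   [neg-or-rule on 2]
5. not a, u   [neg-or-rule on 3]
6. not (c implies not c), u   [neg-or-rule on 3]
Accessibility: uRu
The negation has an open branch (countermodel exists).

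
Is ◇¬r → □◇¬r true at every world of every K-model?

Tableau for the negation ¬(◇¬r → □◇¬r):
1. ¬(◇¬r → □◇¬r), u
2. ◇¬r, u
3. ¬□◇¬r, u
4. ¬r, v
5. ¬◇¬r, w
Accessibility: uRv, uRw
The negation has an open branch (countermodel exists).

Invalid (countermodel exists)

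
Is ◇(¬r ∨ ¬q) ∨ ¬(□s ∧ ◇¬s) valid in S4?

Tableau for the negation ¬(◇(¬r ∨ ¬q) ∨ ¬(□s ∧ ◇¬s)):
1. ¬(◇(¬r ∨ ¬q) ∨ ¬(□s ∧ ◇¬s)), 0
2. ¬◇(¬r ∨ ¬q), 0
3. □s ∧ ◇¬s, 0
4. □s, 0
5. ◇¬s, 0
6. ¬(¬r ∨ ¬q), 0
7. r, 0
8. q, 0
9. s, 0
10. ¬s, 1
11. ¬(¬r ∨ ¬q), 1
12. r, 1
13. q, 1
14. s, 1
Accessibility: 0R0, 0R1, 1R1
Branch closes: s and ¬s both at 1.
All branches of the negation close; one closing branch shown above.

Valid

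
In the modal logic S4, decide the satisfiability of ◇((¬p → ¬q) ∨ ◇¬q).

1. ◇((¬p → ¬q) ∨ ◇¬q), u
2. (¬p → ¬q) ∨ ◇¬q, v
3. ◇¬q, v
4. ¬q, w
Accessibility: uRu, uRv, uRw, vRv, vRw, wRw

Satisfiable (open branch found)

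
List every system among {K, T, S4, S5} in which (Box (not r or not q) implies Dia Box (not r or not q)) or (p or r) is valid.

T, S4, S5

K-tableau for the negation not ((Box (not r or not q) implies Dia Box (not r or not q)) or (p or r)):
1. not ((Box (not r or not q) implies Dia Box (not r or not q)) or (p or r)), w0
2. not (Box (not r or not q) implies Dia Box (not r or not q)), w0
3. not (p or r), w0
4. Box (not r or not q), w0
5. not Dia Box (not r or not q), w0
6. not p, w0
7. not r, w0
Complete open branch: countermodel on a K-frame, so not valid in K.
T-tableau for the negation not ((Box (not r or not q) implies Dia Box (not r or not q)) or (p or r)):
1. not ((Box (not r or not q) implies Dia Box (not r or not q)) or (p or r)), w0
2. not (Box (not r or not q) implies Dia Box (not r or not q)), w0
3. not (p or r), w0
4. Box (not r or not q), w0
5. not Dia Box (not r or not q), w0
6. not p, w0
7. not r, w0
8. not r or not q, w0
9. not Box (not r or not q), w0
10. not q, w0
11. not (not r or not q), w1
12. r, w1
13. q, w1
14. not r or not q, w1
15. not Box (not r or not q), w1
16. not q, w1
Accessibility: w0Rw0, w0Rw1, w1Rw1
Branch closes: q and not q both at w1.
Every branch closes (one shown): valid in T, hence also in S4, S5 (every theorem of T is a theorem of S4 and S5).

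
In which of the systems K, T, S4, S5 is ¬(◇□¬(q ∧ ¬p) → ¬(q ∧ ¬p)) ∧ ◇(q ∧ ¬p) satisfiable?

S4-tableau for the formula:
1. ¬(◇□¬(q ∧ ¬p) → ¬(q ∧ ¬p)) ∧ ◇(q ∧ ¬p), u
2. ¬(◇□¬(q ∧ ¬p) → ¬(q ∧ ¬p)), u
3. ◇(q ∧ ¬p), u
4. ◇□¬(q ∧ ¬p), u
5. q ∧ ¬p, u
6. q, u
7. ¬p, u
8. q ∧ ¬p, v
9. q, v
10. ¬p, v
11. □¬(q ∧ ¬p), w
12. ¬(q ∧ ¬p), w
13. p, w
Accessibility: uRu, uRv, uRw, vRv, wRw
Complete open branch: satisfiable in S4, hence also in K, T (this S4-model is also a K-model and a T-model).
S5-tableau for the formula:
1. ¬(◇□¬(q ∧ ¬p) → ¬(q ∧ ¬p)) ∧ ◇(q ∧ ¬p), u
2. ¬(◇□¬(q ∧ ¬p) → ¬(q ∧ ¬p)), u
3. ◇(q ∧ ¬p), u
4. ◇□¬(q ∧ ¬p), u
5. q ∧ ¬p, u
6. q, u
7. ¬p, u
8. q ∧ ¬p, v
9. q, v
10. ¬p, v
11. □¬(q ∧ ¬p), w
12. ¬(q ∧ ¬p), u
13. ¬(q ∧ ¬p), v
14. ¬(q ∧ ¬p), w
15. p, u
Accessibility: uRu, uRv, uRw, vRu, vRv, vRw, wRu, wRv, wRw
Branch closes: p and ¬p both at u.
Every branch closes (one shown): unsatisfiable in S5.

K, T, S4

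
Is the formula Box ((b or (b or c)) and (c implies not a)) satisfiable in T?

1. Box ((b or (b or c)) and (c implies not a)), u
2. (b or (b or c)) and (c implies not a), u
3. b or (b or c), u
4. c implies not a, u
5. b or c, u
6. not a, u
7. c, u
Accessibility: uRu

Satisfiable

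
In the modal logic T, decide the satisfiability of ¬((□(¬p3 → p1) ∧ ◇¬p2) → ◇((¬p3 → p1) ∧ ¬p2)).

1. ¬((□(¬p3 → p1) ∧ ◇¬p2) → ◇((¬p3 → p1) ∧ ¬p2)), w0
2. □(¬p3 → p1) ∧ ◇¬p2, w0
3. ¬◇((¬p3 → p1) ∧ ¬p2), w0
4. □(¬p3 → p1), w0
5. ◇¬p2, w0
6. ¬((¬p3 → p1) ∧ ¬p2), w0
7. ¬p3 → p1, w0
8. p2, w0
9. p1, w0
10. ¬p2, w1
11. ¬((¬p3 → p1) ∧ ¬p2), w1
12. ¬p3 → p1, w1
13. ¬(¬p3 → p1), w1
14. ¬p3, w1
15. ¬p1, w1
16. p1, w1
Accessibility: w0Rw0, w0Rw1, w1Rw1
Branch closes: p1 and ¬p1 both at w1.
All branches of the tableau close; one closing branch shown above.

No, unsatisfiable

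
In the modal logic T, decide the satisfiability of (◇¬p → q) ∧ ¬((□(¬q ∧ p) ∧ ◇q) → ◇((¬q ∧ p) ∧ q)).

1. (◇¬p → q) ∧ ¬((□(¬q ∧ p) ∧ ◇q) → ◇((¬q ∧ p) ∧ q)), 0
2. ◇¬p → q, 0
3. ¬((□(¬q ∧ p) ∧ ◇q) → ◇((¬q ∧ p) ∧ q)), 0
4. □(¬q ∧ p) ∧ ◇q, 0
5. ¬◇((¬q ∧ p) ∧ q), 0
6. □(¬q ∧ p), 0
7. ◇q, 0
8. ¬((¬q ∧ p) ∧ q), 0
9. ¬q ∧ p, 0
10. ¬q, 0
11. p, 0
12. ¬◇¬p, 0
13. q, 1
14. ¬((¬q ∧ p) ∧ q), 1
15. ¬q ∧ p, 1
16. ¬q, 1
17. p, 1
Accessibility: 0R0, 0R1, 1R1
Branch closes: q and ¬q both at 1.
Every branch closes; the branch above is one of them.

No, unsatisfiable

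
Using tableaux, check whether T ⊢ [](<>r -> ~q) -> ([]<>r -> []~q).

Tableau for the negation ~([](<>r -> ~q) -> ([]<>r -> []~q)):
1. ~([](<>r -> ~q) -> ([]<>r -> []~q)), u
2. [](<>r -> ~q), u   [~->-rule on 1]
3. ~([]<>r -> []~q), u   [~->-rule on 1]
4. []<>r, u   [~->-rule on 3]
5. ~[]~q, u   [~->-rule on 3]
6. <>r -> ~q, u   [[]-rule on 2 via uRu]
7. <>r, u   [[]-rule on 4 via uRu]
8. ~q, u   [->-rule on 6 (branches; this branch)]
9. q, v   [~[]-rule on 5: fresh world v, uRv]
10. <>r -> ~q, v   [[]-rule on 2 via uRv]
11. <>r, v   [[]-rule on 4 via uRv]
12. ~<>r, v   [->-rule on 10 (branches; this branch)]
13. ~r, v   [~<>-rule on 12 via vRv]
14. r, w   [<>-rule on 7: fresh world w, uRw]
15. <>r -> ~q, w   [[]-rule on 2 via uRw]
16. <>r, w   [[]-rule on 4 via uRw]
17. ~q, w   [->-rule on 15 (branches; this branch)]
18. r, x   [<>-rule on 11: fresh world x, vRx]
19. ~r, x   [~<>-rule on 12 via vRx]
Accessibility: uRu, uRv, uRw, vRv, vRx, wRw, xRx
Branch closes: r and ~r both at x.
All branches of the negation close; one closing branch shown above.

Valid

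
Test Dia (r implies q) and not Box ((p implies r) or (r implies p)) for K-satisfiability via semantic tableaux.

Unsatisfiable

1. Dia (r implies q) and not Box ((p implies r) or (r implies p)), 0
2. Dia (r implies q), 0   [and-rule on 1]
3. not Box ((p implies r) or (r implies p)), 0   [and-rule on 1]
4. r implies q, 1   [Dia-rule on 2: fresh world 1, 0R1]
5. q, 1   [implies-rule on 4 (branches; this branch)]
6. not ((p implies r) or (r implies p)), 2   [neg-Box-rule on 3: fresh world 2, 0R2]
7. not (p implies r), 2   [neg-or-rule on 6]
8. not (r implies p), 2   [neg-or-rule on 6]
9. p, 2   [neg-implies-rule on 7]
10. not r, 2   [neg-implies-rule on 7]
11. r, 2   [neg-implies-rule on 8]
12. not p, 2   [neg-implies-rule on 8]
Accessibility: 0R1, 0R2
Branch closes: r and not r both at 2.
All branches of the tableau close; one closing branch shown above.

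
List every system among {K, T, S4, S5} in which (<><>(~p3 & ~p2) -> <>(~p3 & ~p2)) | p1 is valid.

T-tableau for the negation ~((<><>(~p3 & ~p2) -> <>(~p3 & ~p2)) | p1):
1. ~((<><>(~p3 & ~p2) -> <>(~p3 & ~p2)) | p1), u
2. ~(<><>(~p3 & ~p2) -> <>(~p3 & ~p2)), u
3. ~p1, u
4. <><>(~p3 & ~p2), u
5. ~<>(~p3 & ~p2), u
6. ~(~p3 & ~p2), u
7. p2, u
8. <>(~p3 & ~p2), v
9. ~(~p3 & ~p2), v
10. p2, v
11. ~p3 & ~p2, w
12. ~p3, w
13. ~p2, w
Accessibility: uRu, uRv, vRv, vRw, wRw
Complete open branch: countermodel on a T-frame, so not valid in T, nor in K (the same frame is also a K-frame).
S4-tableau for the negation ~((<><>(~p3 & ~p2) -> <>(~p3 & ~p2)) | p1):
1. ~((<><>(~p3 & ~p2) -> <>(~p3 & ~p2)) | p1), u
2. ~(<><>(~p3 & ~p2) -> <>(~p3 & ~p2)), u
3. ~p1, u
4. <><>(~p3 & ~p2), u
5. ~<>(~p3 & ~p2), u
6. ~(~p3 & ~p2), u
7. p2, u
8. <>(~p3 & ~p2), v
9. ~(~p3 & ~p2), v
10. p2, v
11. ~p3 & ~p2, w
12. ~p3, w
13. ~p2, w
14. ~(~p3 & ~p2), w
15. p2, w
Accessibility: uRu, uRv, uRw, vRv, vRw, wRw
Branch closes: p2 and ~p2 both at w.
Every branch closes (one shown): valid in S4, hence also in S5 (every theorem of S4 is a theorem of S5).

S4, S5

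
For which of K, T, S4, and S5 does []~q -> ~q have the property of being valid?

T, S4, S5

K-tableau for the negation ~([]~q -> ~q):
1. ~([]~q -> ~q), 0
2. []~q, 0
3. q, 0
Complete open branch: countermodel on a K-frame, so not valid in K.
T-tableau for the negation ~([]~q -> ~q):
1. ~([]~q -> ~q), 0
2. []~q, 0
3. q, 0
4. ~q, 0
Accessibility: 0R0
Branch closes: q and ~q both at 0.
Every branch closes (one shown): valid in T, hence also in S4, S5 (every theorem of T is a theorem of S4 and S5).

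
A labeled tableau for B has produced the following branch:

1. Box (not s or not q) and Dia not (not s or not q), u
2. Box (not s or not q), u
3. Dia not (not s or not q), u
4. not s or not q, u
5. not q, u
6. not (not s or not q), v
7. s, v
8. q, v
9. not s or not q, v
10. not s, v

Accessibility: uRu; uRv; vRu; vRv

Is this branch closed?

Both s and not s appear at v.

Yes, closed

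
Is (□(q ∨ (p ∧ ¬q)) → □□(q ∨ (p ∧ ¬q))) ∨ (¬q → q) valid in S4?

Tableau for the negation ¬((□(q ∨ (p ∧ ¬q)) → □□(q ∨ (p ∧ ¬q))) ∨ (¬q → q)):
1. ¬((□(q ∨ (p ∧ ¬q)) → □□(q ∨ (p ∧ ¬q))) ∨ (¬q → q)), w0
2. ¬(□(q ∨ (p ∧ ¬q)) → □□(q ∨ (p ∧ ¬q))), w0
3. ¬(¬q → q), w0
4. □(q ∨ (p ∧ ¬q)), w0
5. ¬□□(q ∨ (p ∧ ¬q)), w0
6. ¬q, w0
7. q ∨ (p ∧ ¬q), w0
8. p ∧ ¬q, w0
9. p, w0
10. ¬□(q ∨ (p ∧ ¬q)), w1
11. q ∨ (p ∧ ¬q), w1
12. p ∧ ¬q, w1
13. p, w1
14. ¬q, w1
15. ¬(q ∨ (p ∧ ¬q)), w2
16. ¬q, w2
17. ¬(p ∧ ¬q), w2
18. q ∨ (p ∧ ¬q), w2
19. ¬p, w2
20. p ∧ ¬q, w2
21. p, w2
Accessibility: w0Rw0, w0Rw1, w0Rw2, w1Rw1, w1Rw2, w2Rw2
Branch closes: p and ¬p both at w2.
All branches of the negation close; one closing branch shown above.

Valid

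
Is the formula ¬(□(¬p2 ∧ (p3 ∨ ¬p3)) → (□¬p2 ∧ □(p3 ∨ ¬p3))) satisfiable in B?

Unsatisfiable (every branch closes)

1. ¬(□(¬p2 ∧ (p3 ∨ ¬p3)) → (□¬p2 ∧ □(p3 ∨ ¬p3))), u
2. □(¬p2 ∧ (p3 ∨ ¬p3)), u
3. ¬(□¬p2 ∧ □(p3 ∨ ¬p3)), u
4. ¬p2 ∧ (p3 ∨ ¬p3), u
5. ¬p2, u
6. p3 ∨ ¬p3, u
7. ¬□¬p2, u
8. ¬p3, u
9. p2, v
10. ¬p2 ∧ (p3 ∨ ¬p3), v
11. ¬p2, v
12. p3 ∨ ¬p3, v
Accessibility: uRu, uRv, vRu, vRv
Branch closes: p2 and ¬p2 both at v.
Every branch closes; the branch above is one of them.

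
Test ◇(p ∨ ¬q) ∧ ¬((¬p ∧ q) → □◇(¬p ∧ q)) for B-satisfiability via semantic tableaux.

Unsatisfiable

1. ◇(p ∨ ¬q) ∧ ¬((¬p ∧ q) → □◇(¬p ∧ q)), 0
2. ◇(p ∨ ¬q), 0
3. ¬((¬p ∧ q) → □◇(¬p ∧ q)), 0
4. ¬p ∧ q, 0
5. ¬□◇(¬p ∧ q), 0
6. ¬p, 0
7. q, 0
8. p ∨ ¬q, 1
9. ¬q, 1
10. ¬◇(¬p ∧ q), 2
11. ¬(¬p ∧ q), 0
12. ¬(¬p ∧ q), 2
13. ¬q, 0
Accessibility: 0R0, 0R1, 0R2, 1R0, 1R1, 2R0, 2R2
Branch closes: q and ¬q both at 0.
Every branch closes; the branch above is one of them.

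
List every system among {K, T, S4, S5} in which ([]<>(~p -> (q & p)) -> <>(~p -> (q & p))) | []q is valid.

T-tableau for the negation ~(([]<>(~p -> (q & p)) -> <>(~p -> (q & p))) | []q):
1. ~(([]<>(~p -> (q & p)) -> <>(~p -> (q & p))) | []q), u
2. ~([]<>(~p -> (q & p)) -> <>(~p -> (q & p))), u   [~|-rule on 1]
3. ~[]q, u   [~|-rule on 1]
4. []<>(~p -> (q & p)), u   [~->-rule on 2]
5. ~<>(~p -> (q & p)), u   [~->-rule on 2]
6. <>(~p -> (q & p)), u   [[]-rule on 4 via uRu]
7. ~(~p -> (q & p)), u   [~<>-rule on 5 via uRu]
8. ~p, u   [~->-rule on 7]
9. ~(q & p), u   [~->-rule on 7]
10. ~q, v   [~[]-rule on 3: fresh world v, uRv]
11. <>(~p -> (q & p)), v   [[]-rule on 4 via uRv]
12. ~(~p -> (q & p)), v   [~<>-rule on 5 via uRv]
13. ~p, v   [~->-rule on 12]
14. ~(q & p), v   [~->-rule on 12]
15. ~p -> (q & p), w   [<>-rule on 6: fresh world w, uRw]
16. <>(~p -> (q & p)), w   [[]-rule on 4 via uRw]
17. ~(~p -> (q & p)), w   [~<>-rule on 5 via uRw]
18. ~p, w   [~->-rule on 17]
19. ~(q & p), w   [~->-rule on 17]
20. q & p, w   [->-rule on 15 (branches; this branch)]
21. q, w   [&-rule on 20]
22. p, w   [&-rule on 20]
Accessibility: uRu, uRv, uRw, vRv, wRw
Branch closes: p and ~p both at w.
Every branch closes (one shown): valid in T, hence also in S4, S5 (every theorem of T is a theorem of S4 and S5).
K-tableau for the negation ~(([]<>(~p -> (q & p)) -> <>(~p -> (q & p))) | []q):
1. ~(([]<>(~p -> (q & p)) -> <>(~p -> (q & p))) | []q), u
2. ~([]<>(~p -> (q & p)) -> <>(~p -> (q & p))), u   [~|-rule on 1]
3. ~[]q, u   [~|-rule on 1]
4. []<>(~p -> (q & p)), u   [~->-rule on 2]
5. ~<>(~p -> (q & p)), u   [~->-rule on 2]
6. ~q, v   [~[]-rule on 3: fresh world v, uRv]
7. <>(~p -> (q & p)), v   [[]-rule on 4 via uRv]
8. ~(~p -> (q & p)), v   [~<>-rule on 5 via uRv]
9. ~p, v   [~->-rule on 8]
10. ~(q & p), v   [~->-rule on 8]
11. ~p -> (q & p), w   [<>-rule on 7: fresh world w, vRw]
12. q & p, w   [->-rule on 11 (branches; this branch)]
13. q, w   [&-rule on 12]
14. p, w   [&-rule on 12]
Accessibility: uRv, vRw
Complete open branch: countermodel on a K-frame, so not valid in K.

T, S4, S5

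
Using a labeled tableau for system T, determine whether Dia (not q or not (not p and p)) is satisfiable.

Yes, satisfiable

1. Dia (not q or not (not p and p)), u
2. not q or not (not p and p), v
3. not (not p and p), v
4. not p, v
Accessibility: uRu, uRv, vRv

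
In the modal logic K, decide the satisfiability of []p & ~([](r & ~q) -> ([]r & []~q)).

1. []p & ~([](r & ~q) -> ([]r & []~q)), 0
2. []p, 0
3. ~([](r & ~q) -> ([]r & []~q)), 0
4. [](r & ~q), 0
5. ~([]r & []~q), 0
6. ~[]~q, 0
7. q, 1
8. p, 1
9. r & ~q, 1
10. r, 1
11. ~q, 1
Accessibility: 0R1
Branch closes: q and ~q both at 1.
All branches of the tableau close; one closing branch shown above.

Unsatisfiable (every branch closes)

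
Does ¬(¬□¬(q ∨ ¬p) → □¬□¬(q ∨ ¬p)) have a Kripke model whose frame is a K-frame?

Satisfiable

1. ¬(¬□¬(q ∨ ¬p) → □¬□¬(q ∨ ¬p)), u
2. ¬□¬(q ∨ ¬p), u
3. ¬□¬□¬(q ∨ ¬p), u
4. q ∨ ¬p, v
5. ¬p, v
6. □¬(q ∨ ¬p), w
Accessibility: uRv, uRw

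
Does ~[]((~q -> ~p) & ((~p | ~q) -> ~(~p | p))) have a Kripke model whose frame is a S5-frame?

1. ~[]((~q -> ~p) & ((~p | ~q) -> ~(~p | p))), w0
2. ~((~q -> ~p) & ((~p | ~q) -> ~(~p | p))), w1
3. ~((~p | ~q) -> ~(~p | p)), w1
4. ~p | ~q, w1
5. ~p | p, w1
6. ~q, w1
7. p, w1
Accessibility: w0Rw0, w0Rw1, w1Rw0, w1Rw1

Satisfiable (open branch found)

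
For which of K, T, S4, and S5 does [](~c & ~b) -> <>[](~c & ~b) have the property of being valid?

T-tableau for the negation ~([](~c & ~b) -> <>[](~c & ~b)):
1. ~([](~c & ~b) -> <>[](~c & ~b)), 0
2. [](~c & ~b), 0
3. ~<>[](~c & ~b), 0
4. ~c & ~b, 0
5. ~c, 0
6. ~b, 0
7. ~[](~c & ~b), 0
8. ~(~c & ~b), 1
9. ~c & ~b, 1
10. ~c, 1
11. ~b, 1
12. ~[](~c & ~b), 1
13. b, 1
Accessibility: 0R0, 0R1, 1R1
Branch closes: b and ~b both at 1.
Every branch closes (one shown): valid in T, hence also in S4, S5 (every theorem of T is a theorem of S4 and S5).
K-tableau for the negation ~([](~c & ~b) -> <>[](~c & ~b)):
1. ~([](~c & ~b) -> <>[](~c & ~b)), 0
2. [](~c & ~b), 0
3. ~<>[](~c & ~b), 0
Complete open branch: countermodel on a K-frame, so not valid in K.

T, S4, S5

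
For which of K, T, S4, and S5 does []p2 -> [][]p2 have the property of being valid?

S4-tableau for the negation ~([]p2 -> [][]p2):
1. ~([]p2 -> [][]p2), u
2. []p2, u
3. ~[][]p2, u
4. p2, u
5. ~[]p2, v
6. p2, v
7. ~p2, w
8. p2, w
Accessibility: uRu, uRv, uRw, vRv, vRw, wRw
Branch closes: p2 and ~p2 both at w.
Every branch closes (one shown): valid in S4, hence also in S5 (every theorem of S4 is a theorem of S5).
T-tableau for the negation ~([]p2 -> [][]p2):
1. ~([]p2 -> [][]p2), u
2. []p2, u
3. ~[][]p2, u
4. p2, u
5. ~[]p2, v
6. p2, v
7. ~p2, w
Accessibility: uRu, uRv, vRv, vRw, wRw
Complete open branch: countermodel on a T-frame, so not valid in T, nor in K (the same frame is also a K-frame).

S4, S5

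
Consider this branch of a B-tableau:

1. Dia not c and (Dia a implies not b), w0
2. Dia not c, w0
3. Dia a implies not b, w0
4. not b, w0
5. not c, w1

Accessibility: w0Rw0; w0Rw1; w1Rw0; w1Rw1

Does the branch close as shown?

Open

There is no literal clash: for every atom and world, at most one sign appears.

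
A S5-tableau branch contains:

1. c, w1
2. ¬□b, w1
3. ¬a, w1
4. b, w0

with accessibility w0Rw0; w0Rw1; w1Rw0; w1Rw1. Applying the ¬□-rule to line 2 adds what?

a fresh world w2 with w1Rw2, and ¬b at w2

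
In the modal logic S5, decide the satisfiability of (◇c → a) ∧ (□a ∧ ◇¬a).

No, unsatisfiable

1. (◇c → a) ∧ (□a ∧ ◇¬a), 0
2. ◇c → a, 0
3. □a ∧ ◇¬a, 0
4. □a, 0
5. ◇¬a, 0
6. a, 0
7. ¬◇c, 0
8. ¬c, 0
9. ¬a, 1
10. a, 1
Accessibility: 0R0, 0R1, 1R0, 1R1
Branch closes: a and ¬a both at 1.
Every branch closes; the branch above is one of them.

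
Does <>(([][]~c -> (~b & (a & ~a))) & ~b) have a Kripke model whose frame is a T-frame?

1. <>(([][]~c -> (~b & (a & ~a))) & ~b), u
2. ([][]~c -> (~b & (a & ~a))) & ~b, v   [<>-rule on 1: fresh world v, uRv]
3. [][]~c -> (~b & (a & ~a)), v   [&-rule on 2]
4. ~b, v   [&-rule on 2]
5. ~[][]~c, v   [->-rule on 3 (branches; this branch)]
6. ~[]~c, w   [~[]-rule on 5: fresh world w, vRw]
7. c, x   [~[]-rule on 6: fresh world x, wRx]
Accessibility: uRu, uRv, vRv, vRw, wRw, wRx, xRx

Satisfiable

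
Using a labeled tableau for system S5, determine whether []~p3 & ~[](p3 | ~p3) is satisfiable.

No, unsatisfiable

1. []~p3 & ~[](p3 | ~p3), 0
2. []~p3, 0   [&-rule on 1]
3. ~[](p3 | ~p3), 0   [&-rule on 1]
4. ~p3, 0   [[]-rule on 2 via 0R0]
5. ~(p3 | ~p3), 1   [~[]-rule on 3: fresh world 1, 0R1]
6. ~p3, 1   [~|-rule on 5]
7. p3, 1   [~|-rule on 5]
Accessibility: 0R0, 0R1, 1R0, 1R1
Branch closes: p3 and ~p3 both at 1.
All branches of the tableau close; one closing branch shown above.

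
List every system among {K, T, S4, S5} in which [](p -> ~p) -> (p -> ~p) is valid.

T, S4, S5

K-tableau for the negation ~([](p -> ~p) -> (p -> ~p)):
1. ~([](p -> ~p) -> (p -> ~p)), u
2. [](p -> ~p), u
3. ~(p -> ~p), u
4. p, u
Complete open branch: countermodel on a K-frame, so not valid in K.
T-tableau for the negation ~([](p -> ~p) -> (p -> ~p)):
1. ~([](p -> ~p) -> (p -> ~p)), u
2. [](p -> ~p), u
3. ~(p -> ~p), u
4. p, u
5. p -> ~p, u
6. ~p, u
Accessibility: uRu
Branch closes: p and ~p both at u.
Every branch closes (one shown): valid in T, hence also in S4, S5 (every theorem of T is a theorem of S4 and S5).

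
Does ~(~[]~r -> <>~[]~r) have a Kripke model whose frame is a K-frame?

1. ~(~[]~r -> <>~[]~r), w0
2. ~[]~r, w0   [~->-rule on 1]
3. ~<>~[]~r, w0   [~->-rule on 1]
4. r, w1   [~[]-rule on 2: fresh world w1, w0Rw1]
5. []~r, w1   [~<>-rule on 3 via w0Rw1]
Accessibility: w0Rw1

Satisfiable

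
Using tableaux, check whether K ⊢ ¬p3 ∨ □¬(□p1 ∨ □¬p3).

Tableau for the negation ¬(¬p3 ∨ □¬(□p1 ∨ □¬p3)):
1. ¬(¬p3 ∨ □¬(□p1 ∨ □¬p3)), 0
2. p3, 0
3. ¬□¬(□p1 ∨ □¬p3), 0
4. □p1 ∨ □¬p3, 1
5. □¬p3, 1
Accessibility: 0R1
The negation has an open branch (countermodel exists).

Not valid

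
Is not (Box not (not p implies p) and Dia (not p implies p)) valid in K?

Tableau for the negation Box not (not p implies p) and Dia (not p implies p):
1. Box not (not p implies p) and Dia (not p implies p), w0
2. Box not (not p implies p), w0
3. Dia (not p implies p), w0
4. not p implies p, w1
5. not (not p implies p), w1
6. not p, w1
7. p, w1
Accessibility: w0Rw1
Branch closes: p and not p both at w1.
Every branch of the negation's tableau closes; the branch above is one of them.

Yes, valid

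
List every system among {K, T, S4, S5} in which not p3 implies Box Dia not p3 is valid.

S4-tableau for the negation not (not p3 implies Box Dia not p3):
1. not (not p3 implies Box Dia not p3), 0
2. not p3, 0
3. not Box Dia not p3, 0
4. not Dia not p3, 1
5. p3, 1
Accessibility: 0R0, 0R1, 1R1
Complete open branch: countermodel on an S4-frame, so not valid in S4, nor in K, T (the same frame is also a K-frame and a T-frame).
S5-tableau for the negation not (not p3 implies Box Dia not p3):
1. not (not p3 implies Box Dia not p3), 0
2. not p3, 0
3. not Box Dia not p3, 0
4. not Dia not p3, 1
5. p3, 0
Accessibility: 0R0, 0R1, 1R0, 1R1
Branch closes: p3 and not p3 both at 0.
Every branch closes (one shown): valid in S5.

S5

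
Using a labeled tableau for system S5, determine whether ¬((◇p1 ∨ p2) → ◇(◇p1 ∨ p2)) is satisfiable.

Unsatisfiable (every branch closes)

1. ¬((◇p1 ∨ p2) → ◇(◇p1 ∨ p2)), u
2. ◇p1 ∨ p2, u
3. ¬◇(◇p1 ∨ p2), u
4. ¬(◇p1 ∨ p2), u
5. ¬◇p1, u
6. ¬p2, u
7. ¬p1, u
8. ◇p1, u
9. p1, v
10. ¬(◇p1 ∨ p2), v
11. ¬◇p1, v
12. ¬p2, v
13. ¬p1, v
Accessibility: uRu, uRv, vRu, vRv
Branch closes: p1 and ¬p1 both at v.
All branches of the tableau close; one closing branch shown above.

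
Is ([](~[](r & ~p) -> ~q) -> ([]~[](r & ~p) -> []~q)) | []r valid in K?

Valid in K

Tableau for the negation ~(([](~[](r & ~p) -> ~q) -> ([]~[](r & ~p) -> []~q)) | []r):
1. ~(([](~[](r & ~p) -> ~q) -> ([]~[](r & ~p) -> []~q)) | []r), 0
2. ~([](~[](r & ~p) -> ~q) -> ([]~[](r & ~p) -> []~q)), 0
3. ~[]r, 0
4. [](~[](r & ~p) -> ~q), 0
5. ~([]~[](r & ~p) -> []~q), 0
6. []~[](r & ~p), 0
7. ~[]~q, 0
8. ~r, 1
9. ~[](r & ~p) -> ~q, 1
10. ~[](r & ~p), 1
11. ~q, 1
12. q, 2
13. ~[](r & ~p) -> ~q, 2
14. ~[](r & ~p), 2
15. [](r & ~p), 2
16. ~(r & ~p), 3
17. p, 3
18. ~(r & ~p), 4
19. r & ~p, 4
20. r, 4
21. ~p, 4
22. p, 4
Accessibility: 0R1, 0R2, 1R3, 2R4
Branch closes: p and ~p both at 4.
All branches of the negation close; one closing branch shown above.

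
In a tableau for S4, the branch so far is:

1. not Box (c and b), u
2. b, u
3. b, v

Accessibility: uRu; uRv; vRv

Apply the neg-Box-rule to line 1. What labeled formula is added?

a fresh world w with uRw, and not (c and b) at w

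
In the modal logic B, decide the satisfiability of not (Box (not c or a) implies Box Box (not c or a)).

Yes, satisfiable

1. not (Box (not c or a) implies Box Box (not c or a)), w0
2. Box (not c or a), w0   [neg-implies-rule on 1]
3. not Box Box (not c or a), w0   [neg-implies-rule on 1]
4. not c or a, w0   [Box-rule on 2 via w0Rw0]
5. a, w0   [or-rule on 4 (branches; this branch)]
6. not Box (not c or a), w1   [neg-Box-rule on 3: fresh world w1, w0Rw1]
7. not c or a, w1   [Box-rule on 2 via w0Rw1]
8. a, w1   [or-rule on 7 (branches; this branch)]
9. not (not c or a), w2   [neg-Box-rule on 6: fresh world w2, w1Rw2]
10. c, w2   [neg-or-rule on 9]
11. not a, w2   [neg-or-rule on 9]
Accessibility: w0Rw0, w0Rw1, w1Rw0, w1Rw1, w1Rw2, w2Rw1, w2Rw2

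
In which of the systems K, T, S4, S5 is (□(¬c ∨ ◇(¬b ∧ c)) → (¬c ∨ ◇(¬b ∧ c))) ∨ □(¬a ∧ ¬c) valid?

T, S4, S5

K-tableau for the negation ¬((□(¬c ∨ ◇(¬b ∧ c)) → (¬c ∨ ◇(¬b ∧ c))) ∨ □(¬a ∧ ¬c)):
1. ¬((□(¬c ∨ ◇(¬b ∧ c)) → (¬c ∨ ◇(¬b ∧ c))) ∨ □(¬a ∧ ¬c)), w0
2. ¬(□(¬c ∨ ◇(¬b ∧ c)) → (¬c ∨ ◇(¬b ∧ c))), w0
3. ¬□(¬a ∧ ¬c), w0
4. □(¬c ∨ ◇(¬b ∧ c)), w0
5. ¬(¬c ∨ ◇(¬b ∧ c)), w0
6. c, w0
7. ¬◇(¬b ∧ c), w0
8. ¬(¬a ∧ ¬c), w1
9. ¬c ∨ ◇(¬b ∧ c), w1
10. ¬(¬b ∧ c), w1
11. c, w1
12. ◇(¬b ∧ c), w1
13. b, w1
14. ¬b ∧ c, w2
15. ¬b, w2
16. c, w2
Accessibility: w0Rw1, w1Rw2
Complete open branch: countermodel on a K-frame, so not valid in K.
T-tableau for the negation ¬((□(¬c ∨ ◇(¬b ∧ c)) → (¬c ∨ ◇(¬b ∧ c))) ∨ □(¬a ∧ ¬c)):
1. ¬((□(¬c ∨ ◇(¬b ∧ c)) → (¬c ∨ ◇(¬b ∧ c))) ∨ □(¬a ∧ ¬c)), w0
2. ¬(□(¬c ∨ ◇(¬b ∧ c)) → (¬c ∨ ◇(¬b ∧ c))), w0
3. ¬□(¬a ∧ ¬c), w0
4. □(¬c ∨ ◇(¬b ∧ c)), w0
5. ¬(¬c ∨ ◇(¬b ∧ c)), w0
6. c, w0
7. ¬◇(¬b ∧ c), w0
8. ¬c ∨ ◇(¬b ∧ c), w0
9. ¬(¬b ∧ c), w0
10. ◇(¬b ∧ c), w0
11. b, w0
12. ¬(¬a ∧ ¬c), w1
13. ¬c ∨ ◇(¬b ∧ c), w1
14. ¬(¬b ∧ c), w1
15. c, w1
16. ◇(¬b ∧ c), w1
17. b, w1
18. ¬b ∧ c, w2
19. ¬b, w2
20. c, w2
21. ¬c ∨ ◇(¬b ∧ c), w2
22. ¬(¬b ∧ c), w2
23. ◇(¬b ∧ c), w2
24. ¬c, w2
Accessibility: w0Rw0, w0Rw1, w0Rw2, w1Rw1, w2Rw2
Branch closes: c and ¬c both at w2.
Every branch closes (one shown): valid in T, hence also in S4, S5 (every theorem of T is a theorem of S4 and S5).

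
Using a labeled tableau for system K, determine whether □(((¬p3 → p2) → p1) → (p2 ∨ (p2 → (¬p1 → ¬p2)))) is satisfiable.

Satisfiable (open branch found)

1. □(((¬p3 → p2) → p1) → (p2 ∨ (p2 → (¬p1 → ¬p2)))), w0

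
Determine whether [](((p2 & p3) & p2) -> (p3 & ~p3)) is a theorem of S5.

No, not valid

Tableau for the negation ~[](((p2 & p3) & p2) -> (p3 & ~p3)):
1. ~[](((p2 & p3) & p2) -> (p3 & ~p3)), w0
2. ~(((p2 & p3) & p2) -> (p3 & ~p3)), w1
3. (p2 & p3) & p2, w1
4. ~(p3 & ~p3), w1
5. p2 & p3, w1
6. p2, w1
7. p3, w1
Accessibility: w0Rw0, w0Rw1, w1Rw0, w1Rw1
The negation has an open branch (countermodel exists).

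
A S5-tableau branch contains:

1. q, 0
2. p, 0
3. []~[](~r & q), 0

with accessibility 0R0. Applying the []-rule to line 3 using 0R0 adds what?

~[](~r & q), 0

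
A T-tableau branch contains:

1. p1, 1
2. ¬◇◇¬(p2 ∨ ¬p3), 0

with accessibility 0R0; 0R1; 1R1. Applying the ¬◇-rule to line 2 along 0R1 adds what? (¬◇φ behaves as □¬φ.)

¬◇φ behaves as □¬φ: propagate the negated body to each accessible world.

¬◇¬(p2 ∨ ¬p3), 1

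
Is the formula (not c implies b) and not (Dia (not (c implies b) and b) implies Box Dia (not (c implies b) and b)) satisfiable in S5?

Unsatisfiable

1. (not c implies b) and not (Dia (not (c implies b) and b) implies Box Dia (not (c implies b) and b)), w0
2. not c implies b, w0
3. not (Dia (not (c implies b) and b) implies Box Dia (not (c implies b) and b)), w0
4. Dia (not (c implies b) and b), w0
5. not Box Dia (not (c implies b) and b), w0
6. b, w0
7. not (c implies b) and b, w1
8. not (c implies b), w1
9. b, w1
10. c, w1
11. not b, w1
Accessibility: w0Rw0, w0Rw1, w1Rw0, w1Rw1
Branch closes: b and not b both at w1.
Every branch closes; the branch above is one of them.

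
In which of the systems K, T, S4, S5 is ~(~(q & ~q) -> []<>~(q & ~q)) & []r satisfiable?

K

T-tableau for the formula:
1. ~(~(q & ~q) -> []<>~(q & ~q)) & []r, 0
2. ~(~(q & ~q) -> []<>~(q & ~q)), 0
3. []r, 0
4. ~(q & ~q), 0
5. ~[]<>~(q & ~q), 0
6. r, 0
7. q, 0
8. ~<>~(q & ~q), 1
9. r, 1
10. q & ~q, 1
11. q, 1
12. ~q, 1
Accessibility: 0R0, 0R1, 1R1
Branch closes: q and ~q both at 1.
Every branch closes (one shown): unsatisfiable in T, hence also in S4, S5 (every S4/S5-frame is a T-frame).
K-tableau for the formula:
1. ~(~(q & ~q) -> []<>~(q & ~q)) & []r, 0
2. ~(~(q & ~q) -> []<>~(q & ~q)), 0
3. []r, 0
4. ~(q & ~q), 0
5. ~[]<>~(q & ~q), 0
6. q, 0
7. ~<>~(q & ~q), 1
8. r, 1
Accessibility: 0R1
Complete open branch: satisfiable in K.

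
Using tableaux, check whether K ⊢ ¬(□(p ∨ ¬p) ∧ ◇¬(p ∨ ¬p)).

Valid

Tableau for the negation □(p ∨ ¬p) ∧ ◇¬(p ∨ ¬p):
1. □(p ∨ ¬p) ∧ ◇¬(p ∨ ¬p), u
2. □(p ∨ ¬p), u
3. ◇¬(p ∨ ¬p), u
4. ¬(p ∨ ¬p), v
5. ¬p, v
6. p, v
Accessibility: uRv
Branch closes: p and ¬p both at v.
All branches of the negation close; one closing branch shown above.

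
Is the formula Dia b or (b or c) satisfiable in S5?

1. Dia b or (b or c), w0
2. b or c, w0
3. c, w0
Accessibility: w0Rw0

Yes, satisfiable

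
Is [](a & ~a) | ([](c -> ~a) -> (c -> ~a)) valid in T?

Tableau for the negation ~([](a & ~a) | ([](c -> ~a) -> (c -> ~a))):
1. ~([](a & ~a) | ([](c -> ~a) -> (c -> ~a))), u
2. ~[](a & ~a), u
3. ~([](c -> ~a) -> (c -> ~a)), u
4. [](c -> ~a), u
5. ~(c -> ~a), u
6. c, u
7. a, u
8. c -> ~a, u
9. ~a, u
Accessibility: uRu
Branch closes: a and ~a both at u.
All branches of the negation close; one closing branch shown above.

Valid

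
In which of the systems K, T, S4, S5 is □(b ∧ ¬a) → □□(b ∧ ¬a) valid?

S4, S5

T-tableau for the negation ¬(□(b ∧ ¬a) → □□(b ∧ ¬a)):
1. ¬(□(b ∧ ¬a) → □□(b ∧ ¬a)), u
2. □(b ∧ ¬a), u
3. ¬□□(b ∧ ¬a), u
4. b ∧ ¬a, u
5. b, u
6. ¬a, u
7. ¬□(b ∧ ¬a), v
8. b ∧ ¬a, v
9. b, v
10. ¬a, v
11. ¬(b ∧ ¬a), w
12. a, w
Accessibility: uRu, uRv, vRv, vRw, wRw
Complete open branch: countermodel on a T-frame, so not valid in T, nor in K (the same frame is also a K-frame).
S4-tableau for the negation ¬(□(b ∧ ¬a) → □□(b ∧ ¬a)):
1. ¬(□(b ∧ ¬a) → □□(b ∧ ¬a)), u
2. □(b ∧ ¬a), u
3. ¬□□(b ∧ ¬a), u
4. b ∧ ¬a, u
5. b, u
6. ¬a, u
7. ¬□(b ∧ ¬a), v
8. b ∧ ¬a, v
9. b, v
10. ¬a, v
11. ¬(b ∧ ¬a), w
12. b ∧ ¬a, w
13. b, w
14. ¬a, w
15. a, w
Accessibility: uRu, uRv, uRw, vRv, vRw, wRw
Branch closes: a and ¬a both at w.
Every branch closes (one shown): valid in S4, hence also in S5 (every theorem of S4 is a theorem of S5).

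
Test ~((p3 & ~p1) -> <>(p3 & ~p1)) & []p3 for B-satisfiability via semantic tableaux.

No, unsatisfiable

1. ~((p3 & ~p1) -> <>(p3 & ~p1)) & []p3, w0
2. ~((p3 & ~p1) -> <>(p3 & ~p1)), w0   [&-rule on 1]
3. []p3, w0   [&-rule on 1]
4. p3 & ~p1, w0   [~->-rule on 2]
5. ~<>(p3 & ~p1), w0   [~->-rule on 2]
6. p3, w0   [&-rule on 4]
7. ~p1, w0   [&-rule on 4]
8. ~(p3 & ~p1), w0   [~<>-rule on 5 via w0Rw0]
9. p1, w0   [~&-rule on 8 (branches; this branch)]
Accessibility: w0Rw0
Branch closes: p1 and ~p1 both at w0.
All branches of the tableau close; one closing branch shown above.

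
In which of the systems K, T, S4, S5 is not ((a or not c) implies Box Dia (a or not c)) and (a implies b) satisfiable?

S4-tableau for the formula:
1. not ((a or not c) implies Box Dia (a or not c)) and (a implies b), 0
2. not ((a or not c) implies Box Dia (a or not c)), 0   [and-rule on 1]
3. a implies b, 0   [and-rule on 1]
4. a or not c, 0   [neg-implies-rule on 2]
5. not Box Dia (a or not c), 0   [neg-implies-rule on 2]
6. b, 0   [implies-rule on 3 (branches; this branch)]
7. not c, 0   [or-rule on 4 (branches; this branch)]
8. not Dia (a or not c), 1   [neg-Box-rule on 5: fresh world 1, 0R1]
9. not (a or not c), 1   [neg-Dia-rule on 8 via 1R1]
10. not a, 1   [neg-or-rule on 9]
11. c, 1   [neg-or-rule on 9]
Accessibility: 0R0, 0R1, 1R1
Complete open branch: satisfiable in S4, hence also in K, T (this S4-model is also a K-model and a T-model).
S5-tableau for the formula:
1. not ((a or not c) implies Box Dia (a or not c)) and (a implies b), 0
2. not ((a or not c) implies Box Dia (a or not c)), 0   [and-rule on 1]
3. a implies b, 0   [and-rule on 1]
4. a or not c, 0   [neg-implies-rule on 2]
5. not Box Dia (a or not c), 0   [neg-implies-rule on 2]
6. b, 0   [implies-rule on 3 (branches; this branch)]
7. not c, 0   [or-rule on 4 (branches; this branch)]
8. not Dia (a or not c), 1   [neg-Box-rule on 5: fresh world 1, 0R1]
9. not (a or not c), 0   [neg-Dia-rule on 8 via 1R0]
10. not a, 0   [neg-or-rule on 9]
11. c, 0   [neg-or-rule on 9]
Accessibility: 0R0, 0R1, 1R0, 1R1
Branch closes: c and not c both at 0.
Every branch closes (one shown): unsatisfiable in S5.

K, T, S4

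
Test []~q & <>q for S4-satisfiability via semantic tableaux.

1. []~q & <>q, 0
2. []~q, 0   [&-rule on 1]
3. <>q, 0   [&-rule on 1]
4. ~q, 0   [[]-rule on 2 via 0R0]
5. q, 1   [<>-rule on 3: fresh world 1, 0R1]
6. ~q, 1   [[]-rule on 2 via 0R1]
Accessibility: 0R0, 0R1, 1R1
Branch closes: q and ~q both at 1.
(One branch shown.) All branches close.

Unsatisfiable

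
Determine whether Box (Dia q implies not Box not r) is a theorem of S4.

Tableau for the negation not Box (Dia q implies not Box not r):
1. not Box (Dia q implies not Box not r), u
2. not (Dia q implies not Box not r), v
3. Dia q, v
4. Box not r, v
5. not r, v
6. q, w
7. not r, w
Accessibility: uRu, uRv, uRw, vRv, vRw, wRw
The negation has an open branch (countermodel exists).

No, not valid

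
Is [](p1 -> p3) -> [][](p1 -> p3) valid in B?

Tableau for the negation ~([](p1 -> p3) -> [][](p1 -> p3)):
1. ~([](p1 -> p3) -> [][](p1 -> p3)), u
2. [](p1 -> p3), u   [~->-rule on 1]
3. ~[][](p1 -> p3), u   [~->-rule on 1]
4. p1 -> p3, u   [[]-rule on 2 via uRu]
5. p3, u   [->-rule on 4 (branches; this branch)]
6. ~[](p1 -> p3), v   [~[]-rule on 3: fresh world v, uRv]
7. p1 -> p3, v   [[]-rule on 2 via uRv]
8. p3, v   [->-rule on 7 (branches; this branch)]
9. ~(p1 -> p3), w   [~[]-rule on 6: fresh world w, vRw]
10. p1, w   [~->-rule on 9]
11. ~p3, w   [~->-rule on 9]
Accessibility: uRu, uRv, vRu, vRv, vRw, wRv, wRw
The negation has an open branch (countermodel exists).

Not valid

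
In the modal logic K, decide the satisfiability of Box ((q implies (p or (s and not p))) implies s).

Yes, satisfiable

1. Box ((q implies (p or (s and not p))) implies s), w0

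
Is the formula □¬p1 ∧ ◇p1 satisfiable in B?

Unsatisfiable

1. □¬p1 ∧ ◇p1, w0
2. □¬p1, w0
3. ◇p1, w0
4. ¬p1, w0
5. p1, w1
6. ¬p1, w1
Accessibility: w0Rw0, w0Rw1, w1Rw0, w1Rw1
Branch closes: p1 and ¬p1 both at w1.
All branches of the tableau close; one closing branch shown above.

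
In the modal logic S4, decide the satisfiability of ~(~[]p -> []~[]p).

1. ~(~[]p -> []~[]p), u
2. ~[]p, u
3. ~[]~[]p, u
4. ~p, v
5. []p, w
6. p, w
Accessibility: uRu, uRv, uRw, vRv, wRw

Satisfiable (open branch found)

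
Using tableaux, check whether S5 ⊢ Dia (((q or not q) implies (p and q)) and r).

Tableau for the negation not Dia (((q or not q) implies (p and q)) and r):
1. not Dia (((q or not q) implies (p and q)) and r), u
2. not (((q or not q) implies (p and q)) and r), u
3. not r, u
Accessibility: uRu
The negation has an open branch (countermodel exists).

No, not valid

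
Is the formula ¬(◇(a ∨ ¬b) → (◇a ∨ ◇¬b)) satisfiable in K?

No, unsatisfiable

1. ¬(◇(a ∨ ¬b) → (◇a ∨ ◇¬b)), 0
2. ◇(a ∨ ¬b), 0
3. ¬(◇a ∨ ◇¬b), 0
4. ¬◇a, 0
5. ¬◇¬b, 0
6. a ∨ ¬b, 1
7. ¬a, 1
8. b, 1
9. ¬b, 1
Accessibility: 0R1
Branch closes: b and ¬b both at 1.
(One branch shown.) All branches close.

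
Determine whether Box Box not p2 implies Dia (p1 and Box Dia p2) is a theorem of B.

Invalid (countermodel exists)

Tableau for the negation not (Box Box not p2 implies Dia (p1 and Box Dia p2)):
1. not (Box Box not p2 implies Dia (p1 and Box Dia p2)), 0
2. Box Box not p2, 0
3. not Dia (p1 and Box Dia p2), 0
4. Box not p2, 0
5. not (p1 and Box Dia p2), 0
6. not p2, 0
7. not Box Dia p2, 0
8. not Dia p2, 1
9. Box not p2, 1
10. not (p1 and Box Dia p2), 1
11. not p2, 1
12. not Box Dia p2, 1
13. not Dia p2, 2
14. not p2, 2
Accessibility: 0R0, 0R1, 1R0, 1R1, 1R2, 2R1, 2R2
The negation has an open branch (countermodel exists).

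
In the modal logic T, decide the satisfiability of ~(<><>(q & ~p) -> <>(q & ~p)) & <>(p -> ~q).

Yes, satisfiable

1. ~(<><>(q & ~p) -> <>(q & ~p)) & <>(p -> ~q), w0
2. ~(<><>(q & ~p) -> <>(q & ~p)), w0   [&-rule on 1]
3. <>(p -> ~q), w0   [&-rule on 1]
4. <><>(q & ~p), w0   [~->-rule on 2]
5. ~<>(q & ~p), w0   [~->-rule on 2]
6. ~(q & ~p), w0   [~<>-rule on 5 via w0Rw0]
7. p, w0   [~&-rule on 6 (branches; this branch)]
8. p -> ~q, w1   [<>-rule on 3: fresh world w1, w0Rw1]
9. ~(q & ~p), w1   [~<>-rule on 5 via w0Rw1]
10. ~q, w1   [->-rule on 8 (branches; this branch)]
11. p, w1   [~&-rule on 9 (branches; this branch)]
12. <>(q & ~p), w2   [<>-rule on 4: fresh world w2, w0Rw2]
13. ~(q & ~p), w2   [~<>-rule on 5 via w0Rw2]
14. p, w2   [~&-rule on 13 (branches; this branch)]
15. q & ~p, w3   [<>-rule on 12: fresh world w3, w2Rw3]
16. q, w3   [&-rule on 15]
17. ~p, w3   [&-rule on 15]
Accessibility: w0Rw0, w0Rw1, w0Rw2, w1Rw1, w2Rw2, w2Rw3, w3Rw3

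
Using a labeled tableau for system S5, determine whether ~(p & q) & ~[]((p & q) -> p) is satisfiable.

1. ~(p & q) & ~[]((p & q) -> p), w0
2. ~(p & q), w0
3. ~[]((p & q) -> p), w0
4. ~q, w0
5. ~((p & q) -> p), w1
6. p & q, w1
7. ~p, w1
8. p, w1
9. q, w1
Accessibility: w0Rw0, w0Rw1, w1Rw0, w1Rw1
Branch closes: p and ~p both at w1.
Every branch closes; the branch above is one of them.

Unsatisfiable (every branch closes)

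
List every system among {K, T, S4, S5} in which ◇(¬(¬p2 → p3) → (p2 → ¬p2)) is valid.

T, S4, S5

T-tableau for the negation ¬◇(¬(¬p2 → p3) → (p2 → ¬p2)):
1. ¬◇(¬(¬p2 → p3) → (p2 → ¬p2)), w0
2. ¬(¬(¬p2 → p3) → (p2 → ¬p2)), w0   [¬◇-rule on 1 via w0Rw0]
3. ¬(¬p2 → p3), w0   [¬→-rule on 2]
4. ¬(p2 → ¬p2), w0   [¬→-rule on 2]
5. ¬p2, w0   [¬→-rule on 3]
6. ¬p3, w0   [¬→-rule on 3]
7. p2, w0   [¬→-rule on 4]
Accessibility: w0Rw0
Branch closes: p2 and ¬p2 both at w0.
Every branch closes (one shown): valid in T, hence also in S4, S5 (every theorem of T is a theorem of S4 and S5).
K-tableau for the negation ¬◇(¬(¬p2 → p3) → (p2 → ¬p2)):
1. ¬◇(¬(¬p2 → p3) → (p2 → ¬p2)), w0
Complete open branch: countermodel on a K-frame, so not valid in K.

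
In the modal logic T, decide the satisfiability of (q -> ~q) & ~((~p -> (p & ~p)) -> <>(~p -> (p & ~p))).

Unsatisfiable (every branch closes)

1. (q -> ~q) & ~((~p -> (p & ~p)) -> <>(~p -> (p & ~p))), u
2. q -> ~q, u   [&-rule on 1]
3. ~((~p -> (p & ~p)) -> <>(~p -> (p & ~p))), u   [&-rule on 1]
4. ~p -> (p & ~p), u   [~->-rule on 3]
5. ~<>(~p -> (p & ~p)), u   [~->-rule on 3]
6. ~(~p -> (p & ~p)), u   [~<>-rule on 5 via uRu]
7. ~p, u   [~->-rule on 6]
8. ~(p & ~p), u   [~->-rule on 6]
9. ~q, u   [->-rule on 2 (branches; this branch)]
10. p & ~p, u   [->-rule on 4 (branches; this branch)]
11. p, u   [&-rule on 10]
Accessibility: uRu
Branch closes: p and ~p both at u.
(One branch shown.) All branches close.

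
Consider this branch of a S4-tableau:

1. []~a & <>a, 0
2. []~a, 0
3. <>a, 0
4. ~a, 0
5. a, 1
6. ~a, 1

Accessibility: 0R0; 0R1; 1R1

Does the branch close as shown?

Yes, closed

Both a and ~a appear at 1.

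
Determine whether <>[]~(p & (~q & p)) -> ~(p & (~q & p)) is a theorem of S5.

Tableau for the negation ~(<>[]~(p & (~q & p)) -> ~(p & (~q & p))):
1. ~(<>[]~(p & (~q & p)) -> ~(p & (~q & p))), u
2. <>[]~(p & (~q & p)), u
3. p & (~q & p), u
4. p, u
5. ~q & p, u
6. ~q, u
7. []~(p & (~q & p)), v
8. ~(p & (~q & p)), u
9. ~(p & (~q & p)), v
10. ~(~q & p), u
11. ~(~q & p), v
12. ~p, u
Accessibility: uRu, uRv, vRu, vRv
Branch closes: p and ~p both at u.
Every branch of the negation's tableau closes; the branch above is one of them.

Valid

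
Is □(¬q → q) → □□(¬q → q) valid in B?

Tableau for the negation ¬(□(¬q → q) → □□(¬q → q)):
1. ¬(□(¬q → q) → □□(¬q → q)), w0
2. □(¬q → q), w0
3. ¬□□(¬q → q), w0
4. ¬q → q, w0
5. q, w0
6. ¬□(¬q → q), w1
7. ¬q → q, w1
8. q, w1
9. ¬(¬q → q), w2
10. ¬q, w2
Accessibility: w0Rw0, w0Rw1, w1Rw0, w1Rw1, w1Rw2, w2Rw1, w2Rw2
The negation has an open branch (countermodel exists).

No, not valid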